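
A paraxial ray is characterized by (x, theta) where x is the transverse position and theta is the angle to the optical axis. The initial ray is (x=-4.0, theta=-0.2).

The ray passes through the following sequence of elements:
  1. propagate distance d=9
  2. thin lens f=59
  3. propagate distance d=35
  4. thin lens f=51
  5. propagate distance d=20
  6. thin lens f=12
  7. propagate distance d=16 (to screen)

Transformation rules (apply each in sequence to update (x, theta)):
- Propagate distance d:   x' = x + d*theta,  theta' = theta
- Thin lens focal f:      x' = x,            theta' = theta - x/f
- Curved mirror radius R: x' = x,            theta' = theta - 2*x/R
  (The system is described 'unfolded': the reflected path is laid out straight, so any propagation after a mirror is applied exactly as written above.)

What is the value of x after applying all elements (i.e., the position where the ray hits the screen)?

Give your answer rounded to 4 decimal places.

Answer: 3.8834

Derivation:
Initial: x=-4.0000 theta=-0.2000
After 1 (propagate distance d=9): x=-5.8000 theta=-0.2000
After 2 (thin lens f=59): x=-5.8000 theta=-6/59 (≈-0.1017)
After 3 (propagate distance d=35): x=-2761/295 (≈-9.3593) theta=-6/59 (≈-0.1017)
After 4 (thin lens f=51): x=-2761/295 (≈-9.3593) theta=1231/15045 (≈0.0818)
After 5 (propagate distance d=20): x=-116191/15045 (≈-7.7229) theta=1231/15045 (≈0.0818)
After 6 (thin lens f=12): x=-116191/15045 (≈-7.7229) theta=130963/180540 (≈0.7254)
After 7 (propagate distance d=16 (to screen)): x=175279/45135 (≈3.8834) theta=130963/180540 (≈0.7254)
Rounded to 4 decimal places: x = 3.8834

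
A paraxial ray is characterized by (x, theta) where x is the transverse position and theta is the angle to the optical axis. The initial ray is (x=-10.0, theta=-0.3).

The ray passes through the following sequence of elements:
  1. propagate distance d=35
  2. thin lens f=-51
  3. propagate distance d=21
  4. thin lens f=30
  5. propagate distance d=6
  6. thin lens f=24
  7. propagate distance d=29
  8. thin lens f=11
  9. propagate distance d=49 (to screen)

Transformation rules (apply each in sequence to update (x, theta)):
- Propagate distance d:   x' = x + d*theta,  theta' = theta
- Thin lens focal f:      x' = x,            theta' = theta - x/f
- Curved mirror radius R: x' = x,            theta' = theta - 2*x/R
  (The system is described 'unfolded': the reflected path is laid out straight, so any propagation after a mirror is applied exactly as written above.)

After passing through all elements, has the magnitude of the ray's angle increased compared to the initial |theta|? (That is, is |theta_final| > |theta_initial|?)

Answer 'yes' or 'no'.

Initial: x=-10.0000 theta=-0.3000
After 1 (propagate distance d=35): x=-20.5000 theta=-0.3000
After 2 (thin lens f=-51): x=-20.5000 theta=-179/255 (≈-0.7020)
After 3 (propagate distance d=21): x=-5991/170 (≈-35.2412) theta=-179/255 (≈-0.7020)
After 4 (thin lens f=30): x=-5991/170 (≈-35.2412) theta=2411/5100 (≈0.4727)
After 5 (propagate distance d=6): x=-13772/425 (≈-32.4047) theta=2411/5100 (≈0.4727)
After 6 (thin lens f=24): x=-13772/425 (≈-32.4047) theta=3099/1700 (≈1.8229)
After 7 (propagate distance d=29): x=34783/1700 (≈20.4606) theta=3099/1700 (≈1.8229)
After 8 (thin lens f=11): x=34783/1700 (≈20.4606) theta=-347/9350 (≈-0.0371)
After 9 (propagate distance d=49 (to screen)): x=348607/18700 (≈18.6421) theta=-347/9350 (≈-0.0371)
|theta_initial|=0.3000 |theta_final|=347/9350 (≈0.0371) -> not increased

Answer: no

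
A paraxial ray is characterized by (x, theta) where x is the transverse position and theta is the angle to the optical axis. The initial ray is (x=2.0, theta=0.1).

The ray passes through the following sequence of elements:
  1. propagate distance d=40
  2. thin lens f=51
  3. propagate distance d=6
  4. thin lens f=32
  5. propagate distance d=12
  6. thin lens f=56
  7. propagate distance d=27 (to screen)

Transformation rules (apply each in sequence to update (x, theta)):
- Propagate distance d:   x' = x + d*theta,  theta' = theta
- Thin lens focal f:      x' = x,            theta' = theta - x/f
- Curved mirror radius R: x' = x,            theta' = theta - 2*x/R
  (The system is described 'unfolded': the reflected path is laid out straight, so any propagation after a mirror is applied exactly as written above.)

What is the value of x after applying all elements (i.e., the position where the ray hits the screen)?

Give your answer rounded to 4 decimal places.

Answer: -3.6516

Derivation:
Initial: x=2.0000 theta=0.1000
After 1 (propagate distance d=40): x=6.0000 theta=0.1000
After 2 (thin lens f=51): x=6.0000 theta=-3/170 (≈-0.0176)
After 3 (propagate distance d=6): x=501/85 (≈5.8941) theta=-3/170 (≈-0.0176)
After 4 (thin lens f=32): x=501/85 (≈5.8941) theta=-549/2720 (≈-0.2018)
After 5 (propagate distance d=12): x=2361/680 (≈3.4721) theta=-549/2720 (≈-0.2018)
After 6 (thin lens f=56): x=2361/680 (≈3.4721) theta=-591/2240 (≈-0.2638)
After 7 (propagate distance d=27 (to screen)): x=-139053/38080 (≈-3.6516) theta=-591/2240 (≈-0.2638)
Rounded to 4 decimal places: x = -3.6516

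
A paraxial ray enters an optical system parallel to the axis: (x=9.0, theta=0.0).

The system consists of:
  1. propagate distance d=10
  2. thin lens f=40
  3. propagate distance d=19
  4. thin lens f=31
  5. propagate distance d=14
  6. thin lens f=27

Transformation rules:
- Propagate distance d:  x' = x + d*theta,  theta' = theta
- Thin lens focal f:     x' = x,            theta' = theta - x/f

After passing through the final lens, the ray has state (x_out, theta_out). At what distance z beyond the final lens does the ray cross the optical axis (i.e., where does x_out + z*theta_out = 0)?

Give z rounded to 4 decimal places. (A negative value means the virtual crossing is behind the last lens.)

Initial: x=9.0000 theta=0.0000
After 1 (propagate distance d=10): x=9.0000 theta=0.0000
After 2 (thin lens f=40): x=9.0000 theta=-0.2250
After 3 (propagate distance d=19): x=4.7250 theta=-0.2250
After 4 (thin lens f=31): x=4.7250 theta=-117/310 (≈-0.3774)
After 5 (propagate distance d=14): x=-693/1240 (≈-0.5589) theta=-117/310 (≈-0.3774)
After 6 (thin lens f=27): x=-693/1240 (≈-0.5589) theta=-1327/3720 (≈-0.3567)
z_focus = -x_out/theta_out = -(-693/1240)/(-1327/3720) = -2079/1327 ≈ -1.5667
Rounded to 4 decimal places: z = -1.5667

Answer: -1.5667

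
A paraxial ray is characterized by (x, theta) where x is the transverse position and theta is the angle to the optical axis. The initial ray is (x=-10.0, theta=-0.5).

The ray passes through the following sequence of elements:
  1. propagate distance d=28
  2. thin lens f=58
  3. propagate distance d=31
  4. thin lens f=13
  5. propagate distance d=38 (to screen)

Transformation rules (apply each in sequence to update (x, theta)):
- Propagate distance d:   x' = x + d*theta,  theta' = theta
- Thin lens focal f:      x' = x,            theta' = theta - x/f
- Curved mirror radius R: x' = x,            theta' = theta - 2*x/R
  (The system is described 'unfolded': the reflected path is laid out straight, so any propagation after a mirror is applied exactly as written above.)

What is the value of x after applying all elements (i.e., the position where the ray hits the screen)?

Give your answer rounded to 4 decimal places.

Answer: 48.0172

Derivation:
Initial: x=-10.0000 theta=-0.5000
After 1 (propagate distance d=28): x=-24.0000 theta=-0.5000
After 2 (thin lens f=58): x=-24.0000 theta=-5/58 (≈-0.0862)
After 3 (propagate distance d=31): x=-1547/58 (≈-26.6724) theta=-5/58 (≈-0.0862)
After 4 (thin lens f=13): x=-1547/58 (≈-26.6724) theta=57/29 (≈1.9655)
After 5 (propagate distance d=38 (to screen)): x=2785/58 (≈48.0172) theta=57/29 (≈1.9655)
Rounded to 4 decimal places: x = 48.0172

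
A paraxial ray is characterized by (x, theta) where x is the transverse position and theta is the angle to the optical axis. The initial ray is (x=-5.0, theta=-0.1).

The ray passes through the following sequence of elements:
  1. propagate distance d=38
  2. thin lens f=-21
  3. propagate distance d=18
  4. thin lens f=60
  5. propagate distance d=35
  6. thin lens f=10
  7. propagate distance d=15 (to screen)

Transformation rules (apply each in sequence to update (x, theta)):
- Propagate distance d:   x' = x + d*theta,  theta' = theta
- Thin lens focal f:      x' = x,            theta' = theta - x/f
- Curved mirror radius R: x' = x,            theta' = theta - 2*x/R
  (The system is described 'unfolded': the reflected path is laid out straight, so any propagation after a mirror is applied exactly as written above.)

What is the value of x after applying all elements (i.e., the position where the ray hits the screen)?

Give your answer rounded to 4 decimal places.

Initial: x=-5.0000 theta=-0.1000
After 1 (propagate distance d=38): x=-8.8000 theta=-0.1000
After 2 (thin lens f=-21): x=-8.8000 theta=-109/210 (≈-0.5190)
After 3 (propagate distance d=18): x=-127/7 (≈-18.1429) theta=-109/210 (≈-0.5190)
After 4 (thin lens f=60): x=-127/7 (≈-18.1429) theta=-13/60 (≈-0.2167)
After 5 (propagate distance d=35): x=-2161/84 (≈-25.7262) theta=-13/60 (≈-0.2167)
After 6 (thin lens f=10): x=-2161/84 (≈-25.7262) theta=1979/840 (≈2.3560)
After 7 (propagate distance d=15 (to screen)): x=1615/168 (≈9.6131) theta=1979/840 (≈2.3560)
Rounded to 4 decimal places: x = 9.6131

Answer: 9.6131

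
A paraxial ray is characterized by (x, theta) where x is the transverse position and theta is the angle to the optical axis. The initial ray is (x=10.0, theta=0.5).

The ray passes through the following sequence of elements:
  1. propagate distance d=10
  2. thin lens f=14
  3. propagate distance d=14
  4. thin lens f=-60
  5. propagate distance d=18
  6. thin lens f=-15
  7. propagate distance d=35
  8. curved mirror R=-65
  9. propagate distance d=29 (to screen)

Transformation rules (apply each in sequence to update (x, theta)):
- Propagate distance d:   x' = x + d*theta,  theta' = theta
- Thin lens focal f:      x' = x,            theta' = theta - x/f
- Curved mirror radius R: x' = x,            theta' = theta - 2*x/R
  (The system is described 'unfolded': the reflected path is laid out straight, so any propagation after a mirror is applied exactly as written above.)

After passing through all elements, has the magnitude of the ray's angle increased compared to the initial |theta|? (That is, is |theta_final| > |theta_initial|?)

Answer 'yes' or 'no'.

Initial: x=10.0000 theta=0.5000
After 1 (propagate distance d=10): x=15.0000 theta=0.5000
After 2 (thin lens f=14): x=15.0000 theta=-4/7 (≈-0.5714)
After 3 (propagate distance d=14): x=7.0000 theta=-4/7 (≈-0.5714)
After 4 (thin lens f=-60): x=7.0000 theta=-191/420 (≈-0.4548)
After 5 (propagate distance d=18): x=-83/70 (≈-1.1857) theta=-191/420 (≈-0.4548)
After 6 (thin lens f=-15): x=-83/70 (≈-1.1857) theta=-1121/2100 (≈-0.5338)
After 7 (propagate distance d=35): x=-1669/84 (≈-19.8690) theta=-1121/2100 (≈-0.5338)
After 8 (curved mirror R=-65): x=-1669/84 (≈-19.8690) theta=-10421/9100 (≈-1.1452)
After 9 (propagate distance d=29 (to screen)): x=-362263/6825 (≈-53.0788) theta=-10421/9100 (≈-1.1452)
|theta_initial|=0.5000 |theta_final|=10421/9100 (≈1.1452) -> increased

Answer: yes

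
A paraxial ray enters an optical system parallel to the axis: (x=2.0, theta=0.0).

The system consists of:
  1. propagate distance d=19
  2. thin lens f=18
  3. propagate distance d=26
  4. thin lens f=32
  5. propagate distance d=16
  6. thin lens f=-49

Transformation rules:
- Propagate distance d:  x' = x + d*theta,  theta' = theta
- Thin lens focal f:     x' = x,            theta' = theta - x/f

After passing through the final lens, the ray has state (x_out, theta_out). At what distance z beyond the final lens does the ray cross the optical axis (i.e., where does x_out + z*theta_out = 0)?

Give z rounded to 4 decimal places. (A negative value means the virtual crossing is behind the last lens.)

Initial: x=2.0000 theta=0.0000
After 1 (propagate distance d=19): x=2.0000 theta=0.0000
After 2 (thin lens f=18): x=2.0000 theta=-1/9 (≈-0.1111)
After 3 (propagate distance d=26): x=-8/9 (≈-0.8889) theta=-1/9 (≈-0.1111)
After 4 (thin lens f=32): x=-8/9 (≈-0.8889) theta=-1/12 (≈-0.0833)
After 5 (propagate distance d=16): x=-20/9 (≈-2.2222) theta=-1/12 (≈-0.0833)
After 6 (thin lens f=-49): x=-20/9 (≈-2.2222) theta=-227/1764 (≈-0.1287)
z_focus = -x_out/theta_out = -(-20/9)/(-227/1764) = -3920/227 ≈ -17.2687
Rounded to 4 decimal places: z = -17.2687

Answer: -17.2687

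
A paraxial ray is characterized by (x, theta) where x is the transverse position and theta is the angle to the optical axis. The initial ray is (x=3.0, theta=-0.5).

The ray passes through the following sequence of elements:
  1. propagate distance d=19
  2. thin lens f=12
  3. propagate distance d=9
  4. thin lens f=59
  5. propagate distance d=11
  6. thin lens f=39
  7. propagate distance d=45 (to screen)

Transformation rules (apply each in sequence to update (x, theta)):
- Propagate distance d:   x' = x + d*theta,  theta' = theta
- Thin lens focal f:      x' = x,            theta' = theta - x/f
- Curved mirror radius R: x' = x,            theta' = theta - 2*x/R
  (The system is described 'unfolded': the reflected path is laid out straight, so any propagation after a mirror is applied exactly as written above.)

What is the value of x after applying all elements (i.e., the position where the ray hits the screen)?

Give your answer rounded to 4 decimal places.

Initial: x=3.0000 theta=-0.5000
After 1 (propagate distance d=19): x=-6.5000 theta=-0.5000
After 2 (thin lens f=12): x=-6.5000 theta=1/24 (≈0.0417)
After 3 (propagate distance d=9): x=-6.1250 theta=1/24 (≈0.0417)
After 4 (thin lens f=59): x=-6.1250 theta=103/708 (≈0.1455)
After 5 (propagate distance d=11): x=-6407/1416 (≈-4.5247) theta=103/708 (≈0.1455)
After 6 (thin lens f=39): x=-6407/1416 (≈-4.5247) theta=14441/55224 (≈0.2615)
After 7 (propagate distance d=45 (to screen)): x=33331/4602 (≈7.2427) theta=14441/55224 (≈0.2615)
Rounded to 4 decimal places: x = 7.2427

Answer: 7.2427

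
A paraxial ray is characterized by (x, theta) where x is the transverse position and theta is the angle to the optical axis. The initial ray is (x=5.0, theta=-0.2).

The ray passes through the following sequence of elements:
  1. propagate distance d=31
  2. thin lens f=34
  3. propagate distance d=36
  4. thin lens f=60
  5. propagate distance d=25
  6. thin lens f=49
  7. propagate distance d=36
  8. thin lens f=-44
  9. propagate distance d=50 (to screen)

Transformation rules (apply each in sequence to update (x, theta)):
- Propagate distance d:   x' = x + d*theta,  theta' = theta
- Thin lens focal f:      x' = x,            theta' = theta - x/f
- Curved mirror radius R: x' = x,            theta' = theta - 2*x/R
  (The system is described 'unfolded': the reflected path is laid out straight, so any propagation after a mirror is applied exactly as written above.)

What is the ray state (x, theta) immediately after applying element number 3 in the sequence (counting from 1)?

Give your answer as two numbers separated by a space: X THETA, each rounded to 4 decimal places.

Answer: -7.1294 -0.1647

Derivation:
Initial: x=5.0000 theta=-0.2000
After 1 (propagate distance d=31): x=-1.2000 theta=-0.2000
After 2 (thin lens f=34): x=-1.2000 theta=-14/85 (≈-0.1647)
After 3 (propagate distance d=36): x=-606/85 (≈-7.1294) theta=-14/85 (≈-0.1647)
Rounded to 4 decimal places: x = -7.1294, theta = -0.1647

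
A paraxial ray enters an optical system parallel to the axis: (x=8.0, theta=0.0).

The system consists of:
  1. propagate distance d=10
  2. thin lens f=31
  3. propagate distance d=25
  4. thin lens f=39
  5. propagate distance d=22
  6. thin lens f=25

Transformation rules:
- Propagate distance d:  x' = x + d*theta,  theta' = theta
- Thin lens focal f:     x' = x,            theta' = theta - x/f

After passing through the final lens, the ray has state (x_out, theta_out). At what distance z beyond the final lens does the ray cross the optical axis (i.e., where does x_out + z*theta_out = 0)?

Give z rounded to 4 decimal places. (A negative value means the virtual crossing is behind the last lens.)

Answer: -51.2195

Derivation:
Initial: x=8.0000 theta=0.0000
After 1 (propagate distance d=10): x=8.0000 theta=0.0000
After 2 (thin lens f=31): x=8.0000 theta=-8/31 (≈-0.2581)
After 3 (propagate distance d=25): x=48/31 (≈1.5484) theta=-8/31 (≈-0.2581)
After 4 (thin lens f=39): x=48/31 (≈1.5484) theta=-120/403 (≈-0.2978)
After 5 (propagate distance d=22): x=-2016/403 (≈-5.0025) theta=-120/403 (≈-0.2978)
After 6 (thin lens f=25): x=-2016/403 (≈-5.0025) theta=-984/10075 (≈-0.0977)
z_focus = -x_out/theta_out = -(-2016/403)/(-984/10075) = -2100/41 ≈ -51.2195
Rounded to 4 decimal places: z = -51.2195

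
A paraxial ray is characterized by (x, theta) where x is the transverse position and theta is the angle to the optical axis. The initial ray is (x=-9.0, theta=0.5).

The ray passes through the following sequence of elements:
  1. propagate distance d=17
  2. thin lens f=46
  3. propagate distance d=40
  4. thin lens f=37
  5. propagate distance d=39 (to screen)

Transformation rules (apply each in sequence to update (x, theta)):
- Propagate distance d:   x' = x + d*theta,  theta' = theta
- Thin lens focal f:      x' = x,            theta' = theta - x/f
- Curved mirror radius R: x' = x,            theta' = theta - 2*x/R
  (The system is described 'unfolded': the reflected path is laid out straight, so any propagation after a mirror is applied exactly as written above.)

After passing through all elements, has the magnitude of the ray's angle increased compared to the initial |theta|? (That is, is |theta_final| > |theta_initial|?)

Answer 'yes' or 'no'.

Answer: no

Derivation:
Initial: x=-9.0000 theta=0.5000
After 1 (propagate distance d=17): x=-0.5000 theta=0.5000
After 2 (thin lens f=46): x=-0.5000 theta=47/92 (≈0.5109)
After 3 (propagate distance d=40): x=917/46 (≈19.9348) theta=47/92 (≈0.5109)
After 4 (thin lens f=37): x=917/46 (≈19.9348) theta=-95/3404 (≈-0.0279)
After 5 (propagate distance d=39 (to screen)): x=64153/3404 (≈18.8464) theta=-95/3404 (≈-0.0279)
|theta_initial|=0.5000 |theta_final|=95/3404 (≈0.0279) -> not increased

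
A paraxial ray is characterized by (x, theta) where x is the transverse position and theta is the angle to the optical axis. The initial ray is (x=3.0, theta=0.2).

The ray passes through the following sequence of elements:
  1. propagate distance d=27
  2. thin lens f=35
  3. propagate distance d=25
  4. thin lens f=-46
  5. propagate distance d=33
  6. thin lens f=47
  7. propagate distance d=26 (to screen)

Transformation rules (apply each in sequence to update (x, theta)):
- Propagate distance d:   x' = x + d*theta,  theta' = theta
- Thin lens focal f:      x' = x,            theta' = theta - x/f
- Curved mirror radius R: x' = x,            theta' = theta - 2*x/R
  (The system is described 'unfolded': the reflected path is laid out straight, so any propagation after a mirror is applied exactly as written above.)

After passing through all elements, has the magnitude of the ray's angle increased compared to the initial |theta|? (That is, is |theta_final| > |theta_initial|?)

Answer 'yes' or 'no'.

Initial: x=3.0000 theta=0.2000
After 1 (propagate distance d=27): x=8.4000 theta=0.2000
After 2 (thin lens f=35): x=8.4000 theta=-0.0400
After 3 (propagate distance d=25): x=7.4000 theta=-0.0400
After 4 (thin lens f=-46): x=7.4000 theta=139/1150 (≈0.1209)
After 5 (propagate distance d=33): x=13097/1150 (≈11.3887) theta=139/1150 (≈0.1209)
After 6 (thin lens f=47): x=13097/1150 (≈11.3887) theta=-3282/27025 (≈-0.1214)
After 7 (propagate distance d=26 (to screen)): x=88979/10810 (≈8.2312) theta=-3282/27025 (≈-0.1214)
|theta_initial|=0.2000 |theta_final|=3282/27025 (≈0.1214) -> not increased

Answer: no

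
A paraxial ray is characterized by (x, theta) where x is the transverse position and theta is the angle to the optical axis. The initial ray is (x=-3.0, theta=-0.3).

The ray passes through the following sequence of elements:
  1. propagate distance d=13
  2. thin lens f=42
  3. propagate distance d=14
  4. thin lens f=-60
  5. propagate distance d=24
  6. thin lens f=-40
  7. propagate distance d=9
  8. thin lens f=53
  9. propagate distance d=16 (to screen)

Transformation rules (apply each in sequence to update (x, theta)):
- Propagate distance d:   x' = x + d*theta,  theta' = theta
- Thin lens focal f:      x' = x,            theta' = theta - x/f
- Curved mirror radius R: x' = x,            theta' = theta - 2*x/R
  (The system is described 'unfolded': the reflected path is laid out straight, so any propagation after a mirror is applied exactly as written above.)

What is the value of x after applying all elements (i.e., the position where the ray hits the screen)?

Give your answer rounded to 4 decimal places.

Initial: x=-3.0000 theta=-0.3000
After 1 (propagate distance d=13): x=-6.9000 theta=-0.3000
After 2 (thin lens f=42): x=-6.9000 theta=-19/140 (≈-0.1357)
After 3 (propagate distance d=14): x=-8.8000 theta=-19/140 (≈-0.1357)
After 4 (thin lens f=-60): x=-8.8000 theta=-593/2100 (≈-0.2824)
After 5 (propagate distance d=24): x=-2726/175 (≈-15.5771) theta=-593/2100 (≈-0.2824)
After 6 (thin lens f=-40): x=-2726/175 (≈-15.5771) theta=-3527/5250 (≈-0.6718)
After 7 (propagate distance d=9): x=-37841/1750 (≈-21.6234) theta=-3527/5250 (≈-0.6718)
After 8 (thin lens f=53): x=-37841/1750 (≈-21.6234) theta=-36704/139125 (≈-0.2638)
After 9 (propagate distance d=16 (to screen)): x=-1027321/39750 (≈-25.8446) theta=-36704/139125 (≈-0.2638)
Rounded to 4 decimal places: x = -25.8446

Answer: -25.8446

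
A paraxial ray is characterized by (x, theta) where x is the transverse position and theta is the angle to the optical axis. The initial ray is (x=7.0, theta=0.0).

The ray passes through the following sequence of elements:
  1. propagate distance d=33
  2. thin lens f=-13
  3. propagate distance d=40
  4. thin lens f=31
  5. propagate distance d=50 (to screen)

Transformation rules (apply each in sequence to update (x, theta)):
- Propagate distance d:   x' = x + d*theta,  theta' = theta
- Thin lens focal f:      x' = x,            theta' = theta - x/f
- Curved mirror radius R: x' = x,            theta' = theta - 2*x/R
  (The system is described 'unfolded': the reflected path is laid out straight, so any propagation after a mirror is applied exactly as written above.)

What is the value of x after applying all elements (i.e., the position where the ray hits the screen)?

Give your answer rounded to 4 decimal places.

Initial: x=7.0000 theta=0.0000
After 1 (propagate distance d=33): x=7.0000 theta=0.0000
After 2 (thin lens f=-13): x=7.0000 theta=7/13 (≈0.5385)
After 3 (propagate distance d=40): x=371/13 (≈28.5385) theta=7/13 (≈0.5385)
After 4 (thin lens f=31): x=371/13 (≈28.5385) theta=-154/403 (≈-0.3821)
After 5 (propagate distance d=50 (to screen)): x=3801/403 (≈9.4318) theta=-154/403 (≈-0.3821)
Rounded to 4 decimal places: x = 9.4318

Answer: 9.4318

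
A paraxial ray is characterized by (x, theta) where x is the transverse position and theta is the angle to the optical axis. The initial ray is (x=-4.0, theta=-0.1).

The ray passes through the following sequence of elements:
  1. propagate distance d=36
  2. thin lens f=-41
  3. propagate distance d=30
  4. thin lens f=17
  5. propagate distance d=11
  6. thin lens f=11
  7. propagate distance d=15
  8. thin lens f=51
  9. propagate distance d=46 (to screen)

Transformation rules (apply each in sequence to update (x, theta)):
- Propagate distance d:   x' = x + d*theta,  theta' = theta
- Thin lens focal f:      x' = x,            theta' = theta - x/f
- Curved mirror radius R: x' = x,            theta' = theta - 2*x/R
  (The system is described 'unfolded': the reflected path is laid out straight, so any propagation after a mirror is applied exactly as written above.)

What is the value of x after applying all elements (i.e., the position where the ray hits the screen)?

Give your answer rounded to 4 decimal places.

Initial: x=-4.0000 theta=-0.1000
After 1 (propagate distance d=36): x=-7.6000 theta=-0.1000
After 2 (thin lens f=-41): x=-7.6000 theta=-117/410 (≈-0.2854)
After 3 (propagate distance d=30): x=-3313/205 (≈-16.1610) theta=-117/410 (≈-0.2854)
After 4 (thin lens f=17): x=-3313/205 (≈-16.1610) theta=4637/6970 (≈0.6653)
After 5 (propagate distance d=11): x=-12327/1394 (≈-8.8429) theta=4637/6970 (≈0.6653)
After 6 (thin lens f=11): x=-12327/1394 (≈-8.8429) theta=3313/2255 (≈1.4692)
After 7 (propagate distance d=15): x=202329/15334 (≈13.1948) theta=3313/2255 (≈1.4692)
After 8 (thin lens f=51): x=202329/15334 (≈13.1948) theta=1577699/1303390 (≈1.2105)
After 9 (propagate distance d=46 (to screen)): x=89772119/1303390 (≈68.8759) theta=1577699/1303390 (≈1.2105)
Rounded to 4 decimal places: x = 68.8759

Answer: 68.8759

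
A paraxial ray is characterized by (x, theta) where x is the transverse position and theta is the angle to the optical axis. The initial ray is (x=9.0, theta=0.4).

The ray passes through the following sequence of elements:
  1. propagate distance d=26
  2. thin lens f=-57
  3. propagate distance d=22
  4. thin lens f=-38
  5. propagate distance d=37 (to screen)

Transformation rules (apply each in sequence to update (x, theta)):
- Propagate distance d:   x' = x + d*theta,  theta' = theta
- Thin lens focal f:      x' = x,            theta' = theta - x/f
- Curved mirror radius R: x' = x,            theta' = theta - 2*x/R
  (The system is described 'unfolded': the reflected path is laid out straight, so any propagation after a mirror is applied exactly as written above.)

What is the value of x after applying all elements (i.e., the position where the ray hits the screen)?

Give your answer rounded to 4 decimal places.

Initial: x=9.0000 theta=0.4000
After 1 (propagate distance d=26): x=19.4000 theta=0.4000
After 2 (thin lens f=-57): x=19.4000 theta=211/285 (≈0.7404)
After 3 (propagate distance d=22): x=10171/285 (≈35.6877) theta=211/285 (≈0.7404)
After 4 (thin lens f=-38): x=10171/285 (≈35.6877) theta=6063/3610 (≈1.6795)
After 5 (propagate distance d=37 (to screen)): x=1059491/10830 (≈97.8293) theta=6063/3610 (≈1.6795)
Rounded to 4 decimal places: x = 97.8293

Answer: 97.8293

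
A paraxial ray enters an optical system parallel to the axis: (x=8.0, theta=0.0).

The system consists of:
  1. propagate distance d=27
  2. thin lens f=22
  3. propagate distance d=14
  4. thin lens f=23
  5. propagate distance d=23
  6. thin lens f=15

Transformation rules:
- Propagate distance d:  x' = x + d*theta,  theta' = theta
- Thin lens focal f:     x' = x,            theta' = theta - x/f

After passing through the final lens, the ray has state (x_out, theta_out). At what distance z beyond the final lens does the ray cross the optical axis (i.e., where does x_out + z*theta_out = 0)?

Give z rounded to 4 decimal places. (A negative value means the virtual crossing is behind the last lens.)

Answer: 123.9844

Derivation:
Initial: x=8.0000 theta=0.0000
After 1 (propagate distance d=27): x=8.0000 theta=0.0000
After 2 (thin lens f=22): x=8.0000 theta=-4/11 (≈-0.3636)
After 3 (propagate distance d=14): x=32/11 (≈2.9091) theta=-4/11 (≈-0.3636)
After 4 (thin lens f=23): x=32/11 (≈2.9091) theta=-124/253 (≈-0.4901)
After 5 (propagate distance d=23): x=-92/11 (≈-8.3636) theta=-124/253 (≈-0.4901)
After 6 (thin lens f=15): x=-92/11 (≈-8.3636) theta=256/3795 (≈0.0675)
z_focus = -x_out/theta_out = -(-92/11)/(256/3795) = 7935/64 ≈ 123.9844
Rounded to 4 decimal places: z = 123.9844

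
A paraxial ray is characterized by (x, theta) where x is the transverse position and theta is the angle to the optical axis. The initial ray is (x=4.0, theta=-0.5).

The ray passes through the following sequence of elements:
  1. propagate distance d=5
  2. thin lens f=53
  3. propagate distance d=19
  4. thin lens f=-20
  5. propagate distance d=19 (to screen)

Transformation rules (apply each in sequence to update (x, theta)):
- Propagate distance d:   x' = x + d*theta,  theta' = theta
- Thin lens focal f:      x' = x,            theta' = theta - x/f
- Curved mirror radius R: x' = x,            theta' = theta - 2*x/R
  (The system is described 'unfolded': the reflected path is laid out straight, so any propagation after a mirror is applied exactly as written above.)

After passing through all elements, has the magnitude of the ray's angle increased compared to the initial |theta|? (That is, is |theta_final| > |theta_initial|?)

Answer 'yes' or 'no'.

Initial: x=4.0000 theta=-0.5000
After 1 (propagate distance d=5): x=1.5000 theta=-0.5000
After 2 (thin lens f=53): x=1.5000 theta=-28/53 (≈-0.5283)
After 3 (propagate distance d=19): x=-905/106 (≈-8.5377) theta=-28/53 (≈-0.5283)
After 4 (thin lens f=-20): x=-905/106 (≈-8.5377) theta=-405/424 (≈-0.9552)
After 5 (propagate distance d=19 (to screen)): x=-11315/424 (≈-26.6863) theta=-405/424 (≈-0.9552)
|theta_initial|=0.5000 |theta_final|=405/424 (≈0.9552) -> increased

Answer: yes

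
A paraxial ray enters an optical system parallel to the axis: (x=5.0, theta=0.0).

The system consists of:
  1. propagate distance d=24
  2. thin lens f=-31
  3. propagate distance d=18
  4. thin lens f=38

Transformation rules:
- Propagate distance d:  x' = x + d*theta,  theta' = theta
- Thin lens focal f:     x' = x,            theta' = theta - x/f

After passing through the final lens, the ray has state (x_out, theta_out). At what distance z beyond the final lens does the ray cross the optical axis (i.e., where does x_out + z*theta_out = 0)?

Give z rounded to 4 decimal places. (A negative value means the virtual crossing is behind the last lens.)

Answer: 169.2727

Derivation:
Initial: x=5.0000 theta=0.0000
After 1 (propagate distance d=24): x=5.0000 theta=0.0000
After 2 (thin lens f=-31): x=5.0000 theta=5/31 (≈0.1613)
After 3 (propagate distance d=18): x=245/31 (≈7.9032) theta=5/31 (≈0.1613)
After 4 (thin lens f=38): x=245/31 (≈7.9032) theta=-55/1178 (≈-0.0467)
z_focus = -x_out/theta_out = -(245/31)/(-55/1178) = 1862/11 ≈ 169.2727
Rounded to 4 decimal places: z = 169.2727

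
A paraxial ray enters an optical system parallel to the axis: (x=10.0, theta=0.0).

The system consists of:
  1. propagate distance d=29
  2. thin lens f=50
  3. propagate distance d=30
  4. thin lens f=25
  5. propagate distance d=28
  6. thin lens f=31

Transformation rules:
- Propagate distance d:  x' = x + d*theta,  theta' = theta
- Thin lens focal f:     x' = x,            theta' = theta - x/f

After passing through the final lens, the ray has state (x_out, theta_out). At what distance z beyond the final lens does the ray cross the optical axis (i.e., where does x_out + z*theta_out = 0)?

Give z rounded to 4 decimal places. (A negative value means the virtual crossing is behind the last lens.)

Answer: -37.1024

Derivation:
Initial: x=10.0000 theta=0.0000
After 1 (propagate distance d=29): x=10.0000 theta=0.0000
After 2 (thin lens f=50): x=10.0000 theta=-0.2000
After 3 (propagate distance d=30): x=4.0000 theta=-0.2000
After 4 (thin lens f=25): x=4.0000 theta=-0.3600
After 5 (propagate distance d=28): x=-6.0800 theta=-0.3600
After 6 (thin lens f=31): x=-6.0800 theta=-127/775 (≈-0.1639)
z_focus = -x_out/theta_out = -(-6.0800)/(-127/775) = -4712/127 ≈ -37.1024
Rounded to 4 decimal places: z = -37.1024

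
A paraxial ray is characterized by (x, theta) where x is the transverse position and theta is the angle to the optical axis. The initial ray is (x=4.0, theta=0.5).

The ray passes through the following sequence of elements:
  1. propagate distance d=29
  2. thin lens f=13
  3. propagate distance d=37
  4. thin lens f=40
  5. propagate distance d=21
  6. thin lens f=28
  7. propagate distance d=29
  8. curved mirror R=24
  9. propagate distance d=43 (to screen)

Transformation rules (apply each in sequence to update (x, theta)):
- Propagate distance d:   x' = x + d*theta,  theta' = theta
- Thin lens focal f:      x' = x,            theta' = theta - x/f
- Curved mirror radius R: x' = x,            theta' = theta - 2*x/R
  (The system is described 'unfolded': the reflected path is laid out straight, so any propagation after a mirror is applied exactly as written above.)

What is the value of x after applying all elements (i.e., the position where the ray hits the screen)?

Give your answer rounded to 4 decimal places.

Initial: x=4.0000 theta=0.5000
After 1 (propagate distance d=29): x=18.5000 theta=0.5000
After 2 (thin lens f=13): x=18.5000 theta=-12/13 (≈-0.9231)
After 3 (propagate distance d=37): x=-407/26 (≈-15.6538) theta=-12/13 (≈-0.9231)
After 4 (thin lens f=40): x=-407/26 (≈-15.6538) theta=-553/1040 (≈-0.5317)
After 5 (propagate distance d=21): x=-27893/1040 (≈-26.8202) theta=-553/1040 (≈-0.5317)
After 6 (thin lens f=28): x=-27893/1040 (≈-26.8202) theta=12409/29120 (≈0.4261)
After 7 (propagate distance d=29): x=-421143/29120 (≈-14.4623) theta=12409/29120 (≈0.4261)
After 8 (curved mirror R=24): x=-421143/29120 (≈-14.4623) theta=190017/116480 (≈1.6313)
After 9 (propagate distance d=43 (to screen)): x=6486159/116480 (≈55.6847) theta=190017/116480 (≈1.6313)
Rounded to 4 decimal places: x = 55.6847

Answer: 55.6847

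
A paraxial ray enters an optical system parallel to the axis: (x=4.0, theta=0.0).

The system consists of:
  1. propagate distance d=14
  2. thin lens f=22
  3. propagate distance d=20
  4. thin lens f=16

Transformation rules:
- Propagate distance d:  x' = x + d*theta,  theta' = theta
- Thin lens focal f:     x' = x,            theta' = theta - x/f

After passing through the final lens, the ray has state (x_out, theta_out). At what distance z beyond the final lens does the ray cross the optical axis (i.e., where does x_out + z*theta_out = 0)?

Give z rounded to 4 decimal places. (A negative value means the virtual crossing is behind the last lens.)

Initial: x=4.0000 theta=0.0000
After 1 (propagate distance d=14): x=4.0000 theta=0.0000
After 2 (thin lens f=22): x=4.0000 theta=-2/11 (≈-0.1818)
After 3 (propagate distance d=20): x=4/11 (≈0.3636) theta=-2/11 (≈-0.1818)
After 4 (thin lens f=16): x=4/11 (≈0.3636) theta=-9/44 (≈-0.2045)
z_focus = -x_out/theta_out = -(4/11)/(-9/44) = 16/9 ≈ 1.7778
Rounded to 4 decimal places: z = 1.7778

Answer: 1.7778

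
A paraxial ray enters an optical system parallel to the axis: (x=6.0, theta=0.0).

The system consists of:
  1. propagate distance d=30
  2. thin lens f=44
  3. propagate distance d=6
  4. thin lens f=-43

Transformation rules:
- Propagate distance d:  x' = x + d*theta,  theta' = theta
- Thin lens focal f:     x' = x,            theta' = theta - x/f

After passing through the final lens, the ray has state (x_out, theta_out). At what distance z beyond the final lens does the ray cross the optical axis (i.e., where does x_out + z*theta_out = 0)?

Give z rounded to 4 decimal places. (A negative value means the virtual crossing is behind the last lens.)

Initial: x=6.0000 theta=0.0000
After 1 (propagate distance d=30): x=6.0000 theta=0.0000
After 2 (thin lens f=44): x=6.0000 theta=-3/22 (≈-0.1364)
After 3 (propagate distance d=6): x=57/11 (≈5.1818) theta=-3/22 (≈-0.1364)
After 4 (thin lens f=-43): x=57/11 (≈5.1818) theta=-15/946 (≈-0.0159)
z_focus = -x_out/theta_out = -(57/11)/(-15/946) = 326.8000
Rounded to 4 decimal places: z = 326.8000

Answer: 326.8000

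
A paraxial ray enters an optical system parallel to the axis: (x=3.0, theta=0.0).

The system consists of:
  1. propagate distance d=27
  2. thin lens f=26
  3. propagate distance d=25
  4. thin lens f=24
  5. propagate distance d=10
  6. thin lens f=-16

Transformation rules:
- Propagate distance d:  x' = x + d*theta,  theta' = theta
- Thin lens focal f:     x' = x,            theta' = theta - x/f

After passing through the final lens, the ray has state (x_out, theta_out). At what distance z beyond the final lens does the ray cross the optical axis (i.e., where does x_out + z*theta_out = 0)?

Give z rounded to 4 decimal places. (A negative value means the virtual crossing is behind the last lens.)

Answer: -5.7764

Derivation:
Initial: x=3.0000 theta=0.0000
After 1 (propagate distance d=27): x=3.0000 theta=0.0000
After 2 (thin lens f=26): x=3.0000 theta=-3/26 (≈-0.1154)
After 3 (propagate distance d=25): x=3/26 (≈0.1154) theta=-3/26 (≈-0.1154)
After 4 (thin lens f=24): x=3/26 (≈0.1154) theta=-25/208 (≈-0.1202)
After 5 (propagate distance d=10): x=-113/104 (≈-1.0865) theta=-25/208 (≈-0.1202)
After 6 (thin lens f=-16): x=-113/104 (≈-1.0865) theta=-313/1664 (≈-0.1881)
z_focus = -x_out/theta_out = -(-113/104)/(-313/1664) = -1808/313 ≈ -5.7764
Rounded to 4 decimal places: z = -5.7764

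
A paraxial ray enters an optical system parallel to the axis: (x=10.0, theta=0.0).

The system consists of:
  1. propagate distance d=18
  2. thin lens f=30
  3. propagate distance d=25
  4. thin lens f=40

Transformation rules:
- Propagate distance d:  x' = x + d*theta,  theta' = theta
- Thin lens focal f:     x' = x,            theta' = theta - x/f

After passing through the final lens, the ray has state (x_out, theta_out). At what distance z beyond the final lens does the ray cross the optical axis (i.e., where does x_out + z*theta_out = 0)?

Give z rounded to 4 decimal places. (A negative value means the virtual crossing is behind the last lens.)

Answer: 4.4444

Derivation:
Initial: x=10.0000 theta=0.0000
After 1 (propagate distance d=18): x=10.0000 theta=0.0000
After 2 (thin lens f=30): x=10.0000 theta=-1/3 (≈-0.3333)
After 3 (propagate distance d=25): x=5/3 (≈1.6667) theta=-1/3 (≈-0.3333)
After 4 (thin lens f=40): x=5/3 (≈1.6667) theta=-0.3750
z_focus = -x_out/theta_out = -(5/3)/(-0.3750) = 40/9 ≈ 4.4444
Rounded to 4 decimal places: z = 4.4444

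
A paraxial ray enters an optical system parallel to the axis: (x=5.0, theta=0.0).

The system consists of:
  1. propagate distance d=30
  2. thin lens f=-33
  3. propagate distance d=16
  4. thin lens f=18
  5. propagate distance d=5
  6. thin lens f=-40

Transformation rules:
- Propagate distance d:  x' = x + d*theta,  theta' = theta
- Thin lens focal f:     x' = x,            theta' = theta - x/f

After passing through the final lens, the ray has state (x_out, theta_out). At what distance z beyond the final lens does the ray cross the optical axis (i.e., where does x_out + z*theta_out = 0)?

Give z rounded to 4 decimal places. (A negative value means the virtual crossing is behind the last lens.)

Initial: x=5.0000 theta=0.0000
After 1 (propagate distance d=30): x=5.0000 theta=0.0000
After 2 (thin lens f=-33): x=5.0000 theta=5/33 (≈0.1515)
After 3 (propagate distance d=16): x=245/33 (≈7.4242) theta=5/33 (≈0.1515)
After 4 (thin lens f=18): x=245/33 (≈7.4242) theta=-155/594 (≈-0.2609)
After 5 (propagate distance d=5): x=3635/594 (≈6.1195) theta=-155/594 (≈-0.2609)
After 6 (thin lens f=-40): x=3635/594 (≈6.1195) theta=-19/176 (≈-0.1080)
z_focus = -x_out/theta_out = -(3635/594)/(-19/176) = 29080/513 ≈ 56.6862
Rounded to 4 decimal places: z = 56.6862

Answer: 56.6862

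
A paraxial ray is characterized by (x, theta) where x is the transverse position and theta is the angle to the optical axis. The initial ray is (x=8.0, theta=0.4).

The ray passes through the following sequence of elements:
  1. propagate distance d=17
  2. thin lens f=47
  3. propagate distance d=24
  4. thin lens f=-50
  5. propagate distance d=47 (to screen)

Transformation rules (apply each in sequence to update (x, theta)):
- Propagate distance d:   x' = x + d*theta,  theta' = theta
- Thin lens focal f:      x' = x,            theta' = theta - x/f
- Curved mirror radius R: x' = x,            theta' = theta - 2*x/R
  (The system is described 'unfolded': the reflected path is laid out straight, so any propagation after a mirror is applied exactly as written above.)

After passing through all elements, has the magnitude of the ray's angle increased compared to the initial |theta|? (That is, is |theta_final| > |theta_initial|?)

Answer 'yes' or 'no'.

Initial: x=8.0000 theta=0.4000
After 1 (propagate distance d=17): x=14.8000 theta=0.4000
After 2 (thin lens f=47): x=14.8000 theta=4/47 (≈0.0851)
After 3 (propagate distance d=24): x=3958/235 (≈16.8426) theta=4/47 (≈0.0851)
After 4 (thin lens f=-50): x=3958/235 (≈16.8426) theta=2479/5875 (≈0.4220)
After 5 (propagate distance d=47 (to screen)): x=215463/5875 (≈36.6746) theta=2479/5875 (≈0.4220)
|theta_initial|=0.4000 |theta_final|=2479/5875 (≈0.4220) -> increased

Answer: yes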